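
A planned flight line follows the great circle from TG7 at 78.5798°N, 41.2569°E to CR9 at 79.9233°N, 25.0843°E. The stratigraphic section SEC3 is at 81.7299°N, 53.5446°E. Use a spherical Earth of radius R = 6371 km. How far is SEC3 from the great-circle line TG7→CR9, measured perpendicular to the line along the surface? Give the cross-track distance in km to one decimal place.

δ₁₃ = central angle TG7→SEC3 = 0.065791 rad  (haversine)
θ₁₃ = bearing TG7→SEC3 = 27.751°,  θ₁₂ = bearing TG7→CR9 = 301.814°
dₓₜ = R·arcsin(sin δ₁₃ · sin(θ₁₃ − θ₁₂)) = 6371·arcsin(0.06574·sin(-274.064°)) = 418.100 km
|dₓₜ| = 418.100 km

418.1 km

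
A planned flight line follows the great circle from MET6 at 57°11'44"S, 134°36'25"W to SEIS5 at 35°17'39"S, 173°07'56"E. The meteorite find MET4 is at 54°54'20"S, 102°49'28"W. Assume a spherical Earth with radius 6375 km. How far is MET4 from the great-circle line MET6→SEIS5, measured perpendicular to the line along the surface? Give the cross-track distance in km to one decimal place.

110.9 km

MET6: φ = -57.19556°, λ = -134.60694°
SEIS5: φ = -35.29417°, λ = +173.13222°
MET4: φ = -54.90556°, λ = -102.82444°
δ₁₃ = central angle MET6→MET4 = 0.309467 rad  (haversine)
θ₁₃ = bearing MET6→MET4 = 96.126°,  θ₁₂ = bearing MET6→SEIS5 = 279.402°
dₓₜ = R·arcsin(sin δ₁₃ · sin(θ₁₃ − θ₁₂)) = 6375·arcsin(0.30455·sin(-183.275°)) = 110.936 km
|dₓₜ| = 110.936 km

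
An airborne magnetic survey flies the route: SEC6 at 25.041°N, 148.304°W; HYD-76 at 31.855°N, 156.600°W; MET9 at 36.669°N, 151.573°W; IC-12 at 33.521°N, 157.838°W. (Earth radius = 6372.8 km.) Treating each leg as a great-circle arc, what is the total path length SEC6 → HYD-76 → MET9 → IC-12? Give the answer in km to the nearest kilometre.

SEC6→HYD-76: c = 0.174094 rad, d = 1109.47 km
HYD-76→MET9: c = 0.110946 rad, d = 707.04 km
MET9→IC-12: c = 0.104954 rad, d = 668.85 km
Total = 1109.47 + 707.04 + 668.85 = 2485.35 km

2485 km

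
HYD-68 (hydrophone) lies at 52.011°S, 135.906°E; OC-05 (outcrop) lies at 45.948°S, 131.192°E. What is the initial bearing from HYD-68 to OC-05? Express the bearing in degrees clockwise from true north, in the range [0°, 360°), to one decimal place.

Δλ = -4.7140°
y = sin Δλ · cos φ₂ = -0.057142
x = cos φ₁ sin φ₂ − sin φ₁ cos φ₂ cos Δλ = 0.103768
θ = atan2(y, x) = -28.8403° → 331.1597° (mod 360°)

331.2°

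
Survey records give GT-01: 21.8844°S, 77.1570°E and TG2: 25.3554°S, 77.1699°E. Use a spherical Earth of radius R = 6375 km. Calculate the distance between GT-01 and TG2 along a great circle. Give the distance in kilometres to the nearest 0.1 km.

386.2 km

Δφ = -3.4710°,  Δλ = 0.0129°
a = sin²(Δφ/2) + cos φ₁ cos φ₂ sin²(Δλ/2) = 0.000917
c = 2·arcsin(√a) = 0.060581 rad = 3.4710°
d = R·c = 6375 × 0.060581 = 386.2 km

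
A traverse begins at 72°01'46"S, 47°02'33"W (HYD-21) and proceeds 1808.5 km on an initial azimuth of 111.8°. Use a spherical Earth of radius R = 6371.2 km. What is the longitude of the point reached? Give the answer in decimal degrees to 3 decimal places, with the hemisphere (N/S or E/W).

HYD-21: φ = -72.02944°, λ = -47.04250°
δ = d/R = 1808.5/6371.2 = 0.283855 rad
φ₂ = arcsin(sin φ₁ cos δ + cos φ₁ sin δ cos θ)
   = arcsin(-0.95122·0.95998 + 0.30853·0.28006·-0.37137) = -70.95080°
λ₂ = λ₁ + atan2(sin θ sin δ cos φ₁, cos δ − sin φ₁ sin φ₂) = 5.77474°

5.775°E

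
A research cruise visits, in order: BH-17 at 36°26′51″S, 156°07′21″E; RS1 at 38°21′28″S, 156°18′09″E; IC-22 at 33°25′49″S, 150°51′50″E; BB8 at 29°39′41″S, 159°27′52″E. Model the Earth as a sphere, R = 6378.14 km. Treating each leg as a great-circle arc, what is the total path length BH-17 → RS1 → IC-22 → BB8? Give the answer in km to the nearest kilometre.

BH-17: φ = -36.44750°, λ = +156.12250°
RS1: φ = -38.35778°, λ = +156.30250°
IC-22: φ = -33.43028°, λ = +150.86389°
BB8: φ = -29.66139°, λ = +159.46444°
BH-17→RS1: c = 0.033434 rad, d = 213.25 km
RS1→IC-22: c = 0.115318 rad, d = 735.52 km
IC-22→BB8: c = 0.143774 rad, d = 917.01 km
Total = 213.25 + 735.52 + 917.01 = 1865.77 km

1866 km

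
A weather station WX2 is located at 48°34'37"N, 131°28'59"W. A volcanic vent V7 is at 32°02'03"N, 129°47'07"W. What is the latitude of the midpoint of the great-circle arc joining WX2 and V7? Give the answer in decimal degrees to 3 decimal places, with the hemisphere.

40.309°N

WX2: φ = +48.57694°, λ = -131.48306°
V7: φ = +32.03417°, λ = -129.78528°
Bx = cos φ₂ cos Δλ = 0.847360,  By = cos φ₂ sin Δλ = 0.025116
φₘ = atan2(sin φ₁ + sin φ₂, √((cos φ₁ + Bx)² + By²)) = 40.30861°
λₘ = λ₁ + atan2(By, cos φ₁ + Bx) = -130.52948°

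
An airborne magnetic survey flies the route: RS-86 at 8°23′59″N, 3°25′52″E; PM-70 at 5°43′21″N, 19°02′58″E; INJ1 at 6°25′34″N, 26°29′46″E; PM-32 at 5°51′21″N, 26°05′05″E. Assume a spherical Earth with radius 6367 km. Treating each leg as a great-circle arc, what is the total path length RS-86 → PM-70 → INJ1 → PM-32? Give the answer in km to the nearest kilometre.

2652 km

RS-86: φ = +8.39972°, λ = +3.43111°
PM-70: φ = +5.72250°, λ = +19.04944°
INJ1: φ = +6.42611°, λ = +26.49611°
PM-32: φ = +5.85583°, λ = +26.08472°
RS-86→PM-70: c = 0.274492 rad, d = 1747.69 km
PM-70→INJ1: c = 0.129819 rad, d = 826.56 km
INJ1→PM-32: c = 0.012249 rad, d = 77.99 km
Total = 1747.69 + 826.56 + 77.99 = 2652.24 km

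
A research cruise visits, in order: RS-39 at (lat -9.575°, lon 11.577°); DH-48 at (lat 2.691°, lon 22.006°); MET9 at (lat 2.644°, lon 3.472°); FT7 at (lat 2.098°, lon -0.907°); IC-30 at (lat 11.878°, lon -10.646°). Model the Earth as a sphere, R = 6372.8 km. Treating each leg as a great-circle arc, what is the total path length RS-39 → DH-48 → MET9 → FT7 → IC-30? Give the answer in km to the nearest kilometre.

5866 km

RS-39→DH-48: c = 0.280562 rad, d = 1787.97 km
DH-48→MET9: c = 0.323127 rad, d = 2059.22 km
MET9→FT7: c = 0.076955 rad, d = 490.42 km
FT7→IC-30: c = 0.239849 rad, d = 1528.51 km
Total = 1787.97 + 2059.22 + 490.42 + 1528.51 = 5866.12 km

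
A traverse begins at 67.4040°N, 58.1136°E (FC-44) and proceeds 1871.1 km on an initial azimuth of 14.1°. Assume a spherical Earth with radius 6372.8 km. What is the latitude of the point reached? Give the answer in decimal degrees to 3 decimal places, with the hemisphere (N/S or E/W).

82.558°N

δ = d/R = 1871.1/6372.8 = 0.293607 rad
φ₂ = arcsin(sin φ₁ cos δ + cos φ₁ sin δ cos θ)
   = arcsin(0.92324·0.95721 + 0.38423·0.28941·0.96987) = 82.55825°
λ₂ = λ₁ + atan2(sin θ sin δ cos φ₁, cos δ − sin φ₁ sin φ₂) = 91.09422°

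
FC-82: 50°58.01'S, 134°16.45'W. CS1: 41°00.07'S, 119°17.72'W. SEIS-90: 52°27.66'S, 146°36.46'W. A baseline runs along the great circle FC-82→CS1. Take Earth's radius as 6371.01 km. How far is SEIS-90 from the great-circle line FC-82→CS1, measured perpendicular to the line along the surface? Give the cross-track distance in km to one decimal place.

326.8 km

FC-82: φ = -50.96683°, λ = -134.27417°
CS1: φ = -41.00117°, λ = -119.29533°
SEIS-90: φ = -52.46100°, λ = -146.60767°
δ₁₃ = central angle FC-82→SEIS-90 = 0.135721 rad  (haversine)
θ₁₃ = bearing FC-82→SEIS-90 = 254.131°,  θ₁₂ = bearing FC-82→CS1 = 51.865°
dₓₜ = R·arcsin(sin δ₁₃ · sin(θ₁₃ − θ₁₂)) = 6371.01·arcsin(0.13530·sin(202.265°)) = -326.764 km
|dₓₜ| = 326.764 km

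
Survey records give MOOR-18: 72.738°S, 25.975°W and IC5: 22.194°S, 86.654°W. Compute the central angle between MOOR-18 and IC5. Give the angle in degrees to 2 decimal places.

Δφ = 50.5440°,  Δλ = -60.6790°
a = sin²(Δφ/2) + cos φ₁ cos φ₂ sin²(Δλ/2) = 0.252361
c = 2·arcsin(√a) = 1.052641 rad = 60.3119°

60.31°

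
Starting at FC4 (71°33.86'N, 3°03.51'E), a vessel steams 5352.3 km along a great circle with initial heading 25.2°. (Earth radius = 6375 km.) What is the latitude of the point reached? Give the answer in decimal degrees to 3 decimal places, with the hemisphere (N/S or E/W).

57.833°N

FC4: φ = +71.56433°, λ = +3.05850°
δ = d/R = 5352.3/6375 = 0.839576 rad
φ₂ = arcsin(sin φ₁ cos δ + cos φ₁ sin δ cos θ)
   = arcsin(0.94868·0.66778 + 0.31624·0.74436·0.90483) = 57.83303°
λ₂ = λ₁ + atan2(sin θ sin δ cos φ₁, cos δ − sin φ₁ sin φ₂) = 146.52415°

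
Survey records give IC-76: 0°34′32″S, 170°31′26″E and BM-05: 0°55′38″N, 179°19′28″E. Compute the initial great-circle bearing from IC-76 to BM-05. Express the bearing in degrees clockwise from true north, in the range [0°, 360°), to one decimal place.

80.3°

IC-76: φ = -0.57556°, λ = +170.52389°
BM-05: φ = +0.92722°, λ = +179.32444°
Δλ = 8.8006°
y = sin Δλ · cos φ₂ = 0.152975
x = cos φ₁ sin φ₂ − sin φ₁ cos φ₂ cos Δλ = 0.026107
θ = atan2(y, x) = 80.3151° → 80.3151° (mod 360°)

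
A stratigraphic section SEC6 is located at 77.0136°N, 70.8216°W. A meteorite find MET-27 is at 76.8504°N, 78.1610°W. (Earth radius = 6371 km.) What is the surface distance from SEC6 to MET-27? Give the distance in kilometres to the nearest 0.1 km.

185.3 km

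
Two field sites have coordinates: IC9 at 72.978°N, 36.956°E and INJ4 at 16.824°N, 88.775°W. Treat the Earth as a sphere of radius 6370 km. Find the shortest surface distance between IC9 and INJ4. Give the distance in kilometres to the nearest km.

9284 km

Δφ = -56.1540°,  Δλ = -125.7310°
a = sin²(Δφ/2) + cos φ₁ cos φ₂ sin²(Δλ/2) = 0.443442
c = 2·arcsin(√a) = 1.457437 rad = 83.5050°
d = R·c = 6370 × 1.457437 = 9283.9 km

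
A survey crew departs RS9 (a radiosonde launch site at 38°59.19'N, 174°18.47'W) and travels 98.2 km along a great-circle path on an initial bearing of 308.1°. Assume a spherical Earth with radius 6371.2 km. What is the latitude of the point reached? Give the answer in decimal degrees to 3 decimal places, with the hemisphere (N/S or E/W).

39.528°N

RS9: φ = +38.98650°, λ = -174.30783°
δ = d/R = 98.2/6371.2 = 0.015413 rad
φ₂ = arcsin(sin φ₁ cos δ + cos φ₁ sin δ cos θ)
   = arcsin(0.62914·0.99988 + 0.77729·0.01541·0.61704) = 39.52796°
λ₂ = λ₁ + atan2(sin θ sin δ cos φ₁, cos δ − sin φ₁ sin φ₂) = -175.20883°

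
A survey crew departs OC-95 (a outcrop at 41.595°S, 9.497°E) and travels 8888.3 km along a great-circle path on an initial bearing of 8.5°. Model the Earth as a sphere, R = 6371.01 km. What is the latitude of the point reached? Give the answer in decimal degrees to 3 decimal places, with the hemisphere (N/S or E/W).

δ = d/R = 8888.3/6371.01 = 1.395116 rad
φ₂ = arcsin(sin φ₁ cos δ + cos φ₁ sin δ cos θ)
   = arcsin(-0.66386·0.17478 + 0.74786·0.98461·0.98902) = 37.75083°
λ₂ = λ₁ + atan2(sin θ sin δ cos φ₁, cos δ − sin φ₁ sin φ₂) = 20.10345°

37.751°N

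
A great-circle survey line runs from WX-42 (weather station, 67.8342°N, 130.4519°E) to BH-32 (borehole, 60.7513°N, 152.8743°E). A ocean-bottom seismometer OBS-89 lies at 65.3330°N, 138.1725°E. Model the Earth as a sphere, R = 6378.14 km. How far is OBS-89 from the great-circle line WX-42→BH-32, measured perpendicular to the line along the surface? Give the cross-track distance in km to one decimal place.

δ₁₃ = central angle WX-42→OBS-89 = 0.069007 rad  (haversine)
θ₁₃ = bearing WX-42→OBS-89 = 125.598°,  θ₁₂ = bearing WX-42→BH-32 = 115.551°
dₓₜ = R·arcsin(sin δ₁₃ · sin(θ₁₃ − θ₁₂)) = 6378.14·arcsin(0.06895·sin(10.047°)) = 76.726 km
|dₓₜ| = 76.726 km

76.7 km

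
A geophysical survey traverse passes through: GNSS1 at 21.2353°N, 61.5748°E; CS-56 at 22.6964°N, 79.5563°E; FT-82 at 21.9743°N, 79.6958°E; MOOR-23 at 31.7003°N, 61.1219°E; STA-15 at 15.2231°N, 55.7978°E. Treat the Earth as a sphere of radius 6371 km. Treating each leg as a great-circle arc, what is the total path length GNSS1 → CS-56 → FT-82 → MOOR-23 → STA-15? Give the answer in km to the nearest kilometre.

GNSS1→CS-56: c = 0.291989 rad, d = 1860.26 km
CS-56→FT-82: c = 0.012803 rad, d = 81.57 km
FT-82→MOOR-23: c = 0.334633 rad, d = 2131.95 km
MOOR-23→STA-15: c = 0.299816 rad, d = 1910.13 km
Total = 1860.26 + 81.57 + 2131.95 + 1910.13 = 5983.91 km

5984 km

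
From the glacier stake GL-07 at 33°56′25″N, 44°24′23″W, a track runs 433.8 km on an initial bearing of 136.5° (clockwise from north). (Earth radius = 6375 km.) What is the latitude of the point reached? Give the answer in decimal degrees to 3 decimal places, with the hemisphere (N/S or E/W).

31.072°N

GL-07: φ = +33.94028°, λ = -44.40639°
δ = d/R = 433.8/6375 = 0.068047 rad
φ₂ = arcsin(sin φ₁ cos δ + cos φ₁ sin δ cos θ)
   = arcsin(0.55833·0.99769 + 0.82962·0.06799·-0.72537) = 31.07223°
λ₂ = λ₁ + atan2(sin θ sin δ cos φ₁, cos δ − sin φ₁ sin φ₂) = -41.27390°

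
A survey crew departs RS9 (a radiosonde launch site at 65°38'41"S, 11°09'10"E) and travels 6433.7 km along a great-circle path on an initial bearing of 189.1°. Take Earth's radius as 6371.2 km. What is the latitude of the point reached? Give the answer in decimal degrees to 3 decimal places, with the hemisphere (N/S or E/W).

56.044°S

RS9: φ = -65.64472°, λ = +11.15278°
δ = d/R = 6433.7/6371.2 = 1.009810 rad
φ₂ = arcsin(sin φ₁ cos δ + cos φ₁ sin δ cos θ)
   = arcsin(-0.91101·0.53202 + 0.41239·0.84673·-0.98741) = -56.04395°
λ₂ = λ₁ + atan2(sin θ sin δ cos φ₁, cos δ − sin φ₁ sin φ₂) = -154.97509°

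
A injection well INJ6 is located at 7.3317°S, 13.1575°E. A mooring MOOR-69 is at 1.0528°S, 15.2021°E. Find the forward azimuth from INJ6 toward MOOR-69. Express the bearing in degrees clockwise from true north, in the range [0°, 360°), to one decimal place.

Δλ = 2.0446°
y = sin Δλ · cos φ₂ = 0.035671
x = cos φ₁ sin φ₂ − sin φ₁ cos φ₂ cos Δλ = 0.109287
θ = atan2(y, x) = 18.0767° → 18.0767° (mod 360°)

18.1°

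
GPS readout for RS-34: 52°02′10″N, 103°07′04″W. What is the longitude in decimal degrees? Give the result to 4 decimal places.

103.1178°W

103° + 7′/60 + 4″/3600 = 103 + 0.11667 + 0.00111 = 103.1178°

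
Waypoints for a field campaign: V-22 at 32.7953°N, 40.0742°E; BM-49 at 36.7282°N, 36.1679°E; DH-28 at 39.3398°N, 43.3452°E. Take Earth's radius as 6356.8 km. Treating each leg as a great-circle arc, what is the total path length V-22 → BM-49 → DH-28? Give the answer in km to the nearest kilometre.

1254 km

V-22→BM-49: c = 0.088575 rad, d = 563.05 km
BM-49→DH-28: c = 0.108642 rad, d = 690.61 km
Total = 563.05 + 690.61 = 1253.67 km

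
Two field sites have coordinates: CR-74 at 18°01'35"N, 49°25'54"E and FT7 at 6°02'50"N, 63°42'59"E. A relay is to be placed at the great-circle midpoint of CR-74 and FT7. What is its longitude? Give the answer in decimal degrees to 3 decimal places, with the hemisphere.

56.735°E

CR-74: φ = +18.02639°, λ = +49.43167°
FT7: φ = +6.04722°, λ = +63.71639°
Bx = cos φ₂ cos Δλ = 0.963689,  By = cos φ₂ sin Δλ = 0.245368
φₘ = atan2(sin φ₁ + sin φ₂, √((cos φ₁ + Bx)² + By²)) = 12.12812°
λₘ = λ₁ + atan2(By, cos φ₁ + Bx) = 56.73465°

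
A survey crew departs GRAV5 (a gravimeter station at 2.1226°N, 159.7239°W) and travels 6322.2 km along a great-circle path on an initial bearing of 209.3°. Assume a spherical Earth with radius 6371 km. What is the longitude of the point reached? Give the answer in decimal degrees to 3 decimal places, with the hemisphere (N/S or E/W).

164.726°E

δ = d/R = 6322.2/6371 = 0.992340 rad
φ₂ = arcsin(sin φ₁ cos δ + cos φ₁ sin δ cos θ)
   = arcsin(0.03704·0.54673 + 0.99931·0.83731·-0.87207) = -45.18934°
λ₂ = λ₁ + atan2(sin θ sin δ cos φ₁, cos δ − sin φ₁ sin φ₂) = 164.72577°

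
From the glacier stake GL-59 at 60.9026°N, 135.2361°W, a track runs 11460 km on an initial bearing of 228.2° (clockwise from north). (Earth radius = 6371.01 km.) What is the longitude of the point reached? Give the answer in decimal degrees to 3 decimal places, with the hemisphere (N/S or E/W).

δ = d/R = 11460/6371.01 = 1.798773 rad
φ₂ = arcsin(sin φ₁ cos δ + cos φ₁ sin δ cos θ)
   = arcsin(0.87379·-0.22601 + 0.48630·0.97413·-0.66653) = -30.87914°
λ₂ = λ₁ + atan2(sin θ sin δ cos φ₁, cos δ − sin φ₁ sin φ₂) = 166.97136°

166.971°E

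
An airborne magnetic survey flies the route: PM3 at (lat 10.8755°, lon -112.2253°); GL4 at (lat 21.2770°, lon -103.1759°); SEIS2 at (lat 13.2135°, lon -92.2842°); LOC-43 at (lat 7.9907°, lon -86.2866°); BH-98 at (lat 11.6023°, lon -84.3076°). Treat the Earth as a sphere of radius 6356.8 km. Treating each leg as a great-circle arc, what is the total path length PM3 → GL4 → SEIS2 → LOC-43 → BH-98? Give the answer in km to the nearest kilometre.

PM3→GL4: c = 0.236446 rad, d = 1503.04 km
GL4→SEIS2: c = 0.229538 rad, d = 1459.13 km
SEIS2→LOC-43: c = 0.137431 rad, d = 873.62 km
LOC-43→BH-98: c = 0.071634 rad, d = 455.36 km
Total = 1503.04 + 1459.13 + 873.62 + 455.36 = 4291.15 km

4291 km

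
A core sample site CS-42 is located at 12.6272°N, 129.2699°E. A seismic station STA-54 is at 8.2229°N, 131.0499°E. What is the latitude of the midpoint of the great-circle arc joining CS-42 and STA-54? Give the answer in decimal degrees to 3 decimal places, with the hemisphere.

10.426°N

Bx = cos φ₂ cos Δλ = 0.989242,  By = cos φ₂ sin Δλ = 0.030743
φₘ = atan2(sin φ₁ + sin φ₂, √((cos φ₁ + Bx)² + By²)) = 10.42628°
λₘ = λ₁ + atan2(By, cos φ₁ + Bx) = 130.16620°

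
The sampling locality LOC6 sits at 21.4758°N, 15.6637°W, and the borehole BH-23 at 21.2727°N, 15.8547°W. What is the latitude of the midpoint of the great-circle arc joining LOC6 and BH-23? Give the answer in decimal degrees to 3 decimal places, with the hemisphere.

Bx = cos φ₂ cos Δλ = 0.931859,  By = cos φ₂ sin Δλ = -0.003106
φₘ = atan2(sin φ₁ + sin φ₂, √((cos φ₁ + Bx)² + By²)) = 21.37428°
λₘ = λ₁ + atan2(By, cos φ₁ + Bx) = -15.75927°

21.374°N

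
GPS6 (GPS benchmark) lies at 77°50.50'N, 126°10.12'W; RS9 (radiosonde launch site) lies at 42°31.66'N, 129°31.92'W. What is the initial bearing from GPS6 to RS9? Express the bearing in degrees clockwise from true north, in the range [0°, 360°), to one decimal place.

GPS6: φ = +77.84167°, λ = -126.16867°
RS9: φ = +42.52767°, λ = -129.53200°
Δλ = -3.3633°
y = sin Δλ · cos φ₂ = -0.043235
x = cos φ₁ sin φ₂ − sin φ₁ cos φ₂ cos Δλ = -0.576816
θ = atan2(y, x) = -175.7134° → 184.2866° (mod 360°)

184.3°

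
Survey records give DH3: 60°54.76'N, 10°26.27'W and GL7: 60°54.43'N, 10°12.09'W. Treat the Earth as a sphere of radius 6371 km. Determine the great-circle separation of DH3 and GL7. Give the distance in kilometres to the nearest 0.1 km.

12.8 km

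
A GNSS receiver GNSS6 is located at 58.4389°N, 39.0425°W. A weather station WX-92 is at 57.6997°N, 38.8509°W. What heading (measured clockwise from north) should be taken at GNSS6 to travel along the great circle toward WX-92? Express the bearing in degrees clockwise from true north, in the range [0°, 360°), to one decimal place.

Δλ = 0.1916°
y = sin Δλ · cos φ₂ = 0.001787
x = cos φ₁ sin φ₂ − sin φ₁ cos φ₂ cos Δλ = -0.012899
θ = atan2(y, x) = 172.1127° → 172.1127° (mod 360°)

172.1°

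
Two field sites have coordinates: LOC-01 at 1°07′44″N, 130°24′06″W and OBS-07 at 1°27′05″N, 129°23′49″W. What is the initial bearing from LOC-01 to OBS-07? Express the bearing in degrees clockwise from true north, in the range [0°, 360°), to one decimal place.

72.2°

LOC-01: φ = +1.12889°, λ = -130.40167°
OBS-07: φ = +1.45139°, λ = -129.39694°
Δλ = 1.0047°
y = sin Δλ · cos φ₂ = 0.017529
x = cos φ₁ sin φ₂ − sin φ₁ cos φ₂ cos Δλ = 0.005632
θ = atan2(y, x) = 72.1891° → 72.1891° (mod 360°)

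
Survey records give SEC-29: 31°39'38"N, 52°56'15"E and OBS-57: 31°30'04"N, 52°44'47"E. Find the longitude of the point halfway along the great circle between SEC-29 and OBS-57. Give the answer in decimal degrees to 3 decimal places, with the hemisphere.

SEC-29: φ = +31.66056°, λ = +52.93750°
OBS-57: φ = +31.50111°, λ = +52.74639°
Bx = cos φ₂ cos Δλ = 0.852625,  By = cos φ₂ sin Δλ = -0.002844
φₘ = atan2(sin φ₁ + sin φ₂, √((cos φ₁ + Bx)² + By²)) = 31.58087°
λₘ = λ₁ + atan2(By, cos φ₁ + Bx) = 52.84186°

52.842°E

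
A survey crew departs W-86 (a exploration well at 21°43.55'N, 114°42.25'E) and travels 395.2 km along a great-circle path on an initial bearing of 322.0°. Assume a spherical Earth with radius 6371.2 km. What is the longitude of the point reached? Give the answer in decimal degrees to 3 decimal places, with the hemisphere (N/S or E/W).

W-86: φ = +21.72583°, λ = +114.70417°
δ = d/R = 395.2/6371.2 = 0.062029 rad
φ₂ = arcsin(sin φ₁ cos δ + cos φ₁ sin δ cos θ)
   = arcsin(0.37017·0.99808 + 0.92897·0.06199·0.78801) = 24.50875°
λ₂ = λ₁ + atan2(sin θ sin δ cos φ₁, cos δ − sin φ₁ sin φ₂) = 112.30027°

112.300°E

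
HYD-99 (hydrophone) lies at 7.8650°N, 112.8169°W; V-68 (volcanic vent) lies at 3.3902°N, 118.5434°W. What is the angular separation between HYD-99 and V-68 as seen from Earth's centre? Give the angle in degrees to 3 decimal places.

Δφ = -4.4748°,  Δλ = -5.7265°
a = sin²(Δφ/2) + cos φ₁ cos φ₂ sin²(Δλ/2) = 0.003992
c = 2·arcsin(√a) = 0.126442 rad = 7.2446°

7.245°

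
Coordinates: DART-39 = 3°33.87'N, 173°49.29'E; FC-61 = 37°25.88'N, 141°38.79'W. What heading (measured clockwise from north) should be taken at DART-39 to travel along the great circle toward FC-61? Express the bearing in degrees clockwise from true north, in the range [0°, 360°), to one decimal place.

44.3°

DART-39: φ = +3.56450°, λ = +173.82150°
FC-61: φ = +37.43133°, λ = -141.64650°
Δλ = 44.5320°
y = sin Δλ · cos φ₂ = 0.556896
x = cos φ₁ sin φ₂ − sin φ₁ cos φ₂ cos Δλ = 0.571441
θ = atan2(y, x) = 44.2615° → 44.2615° (mod 360°)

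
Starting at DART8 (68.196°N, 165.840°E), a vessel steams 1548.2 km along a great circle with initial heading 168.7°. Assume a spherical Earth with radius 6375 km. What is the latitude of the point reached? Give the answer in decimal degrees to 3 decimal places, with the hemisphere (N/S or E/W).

δ = d/R = 1548.2/6375 = 0.242855 rad
φ₂ = arcsin(sin φ₁ cos δ + cos φ₁ sin δ cos θ)
   = arcsin(0.92846·0.97066 + 0.37143·0.24047·-0.98061) = 54.45172°
λ₂ = λ₁ + atan2(sin θ sin δ cos φ₁, cos δ − sin φ₁ sin φ₂) = 170.48878°

54.452°N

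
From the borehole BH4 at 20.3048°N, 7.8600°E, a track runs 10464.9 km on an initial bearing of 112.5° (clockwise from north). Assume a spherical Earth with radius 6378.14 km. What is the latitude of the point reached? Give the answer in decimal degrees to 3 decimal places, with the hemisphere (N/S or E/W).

δ = d/R = 10464.9/6378.14 = 1.640745 rad
φ₂ = arcsin(sin φ₁ cos δ + cos φ₁ sin δ cos θ)
   = arcsin(0.34701·-0.06989 + 0.93786·0.99755·-0.38268) = -22.47493°
λ₂ = λ₁ + atan2(sin θ sin δ cos φ₁, cos δ − sin φ₁ sin φ₂) = 93.70676°

22.475°S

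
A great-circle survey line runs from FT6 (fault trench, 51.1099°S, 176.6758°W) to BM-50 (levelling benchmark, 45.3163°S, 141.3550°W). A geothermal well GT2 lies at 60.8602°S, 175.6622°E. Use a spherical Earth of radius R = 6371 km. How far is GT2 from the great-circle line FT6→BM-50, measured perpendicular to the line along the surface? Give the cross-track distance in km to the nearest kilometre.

1106 km

δ₁₃ = central angle FT6→GT2 = 0.185600 rad  (haversine)
θ₁₃ = bearing FT6→GT2 = 200.599°,  θ₁₂ = bearing FT6→BM-50 = 89.972°
dₓₜ = R·arcsin(sin δ₁₃ · sin(θ₁₃ − θ₁₂)) = 6371·arcsin(0.18454·sin(110.626°)) = 1105.862 km
|dₓₜ| = 1105.862 km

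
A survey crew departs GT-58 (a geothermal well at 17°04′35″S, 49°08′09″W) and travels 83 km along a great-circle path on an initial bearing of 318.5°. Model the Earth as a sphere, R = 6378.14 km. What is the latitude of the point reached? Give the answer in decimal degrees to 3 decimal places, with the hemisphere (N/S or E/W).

16.517°S

GT-58: φ = -17.07639°, λ = -49.13583°
δ = d/R = 83/6378.14 = 0.013013 rad
φ₂ = arcsin(sin φ₁ cos δ + cos φ₁ sin δ cos θ)
   = arcsin(-0.29365·0.99992 + 0.95591·0.01301·0.74896) = -16.51732°
λ₂ = λ₁ + atan2(sin θ sin δ cos φ₁, cos δ − sin φ₁ sin φ₂) = -49.65114°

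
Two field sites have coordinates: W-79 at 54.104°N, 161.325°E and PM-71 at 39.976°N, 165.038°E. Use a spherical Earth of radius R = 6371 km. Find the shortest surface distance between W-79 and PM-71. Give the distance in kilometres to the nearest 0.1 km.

Δφ = -14.1280°,  Δλ = 3.7130°
a = sin²(Δφ/2) + cos φ₁ cos φ₂ sin²(Δλ/2) = 0.015595
c = 2·arcsin(√a) = 0.250415 rad = 14.3477°
d = R·c = 6371 × 0.250415 = 1595.4 km

1595.4 km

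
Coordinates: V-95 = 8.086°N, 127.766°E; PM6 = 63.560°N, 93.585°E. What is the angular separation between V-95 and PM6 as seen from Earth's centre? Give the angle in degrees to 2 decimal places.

60.62°

Δφ = 55.4740°,  Δλ = -34.1810°
a = sin²(Δφ/2) + cos φ₁ cos φ₂ sin²(Δλ/2) = 0.254683
c = 2·arcsin(√a) = 1.057980 rad = 60.6178°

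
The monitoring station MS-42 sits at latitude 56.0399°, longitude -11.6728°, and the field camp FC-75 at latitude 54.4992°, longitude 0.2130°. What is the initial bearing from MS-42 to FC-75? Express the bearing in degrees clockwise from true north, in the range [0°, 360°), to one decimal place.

Δλ = 11.8858°
y = sin Δλ · cos φ₂ = 0.119605
x = cos φ₁ sin φ₂ − sin φ₁ cos φ₂ cos Δλ = -0.016560
θ = atan2(y, x) = 97.8830° → 97.8830° (mod 360°)

97.9°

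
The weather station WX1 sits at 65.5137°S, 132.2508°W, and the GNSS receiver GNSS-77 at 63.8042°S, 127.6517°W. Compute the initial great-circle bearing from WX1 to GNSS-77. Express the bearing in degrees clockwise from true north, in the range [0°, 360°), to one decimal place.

51.1°

Δλ = 4.5991°
y = sin Δλ · cos φ₂ = 0.035396
x = cos φ₁ sin φ₂ − sin φ₁ cos φ₂ cos Δλ = 0.028538
θ = atan2(y, x) = 51.1222° → 51.1222° (mod 360°)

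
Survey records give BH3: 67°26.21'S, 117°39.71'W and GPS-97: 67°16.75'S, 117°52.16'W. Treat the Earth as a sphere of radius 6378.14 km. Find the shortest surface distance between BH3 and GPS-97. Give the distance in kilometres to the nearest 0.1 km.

19.7 km

BH3: φ = -67.43683°, λ = -117.66183°
GPS-97: φ = -67.27917°, λ = -117.86933°
Δφ = 0.1577°,  Δλ = -0.2075°
a = sin²(Δφ/2) + cos φ₁ cos φ₂ sin²(Δλ/2) = 0.000002
c = 2·arcsin(√a) = 0.003085 rad = 0.1767°
d = R·c = 6378.14 × 0.003085 = 19.7 km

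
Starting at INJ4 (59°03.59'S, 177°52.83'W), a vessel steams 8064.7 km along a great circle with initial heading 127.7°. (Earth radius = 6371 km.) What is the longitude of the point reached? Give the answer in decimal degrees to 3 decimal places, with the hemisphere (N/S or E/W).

63.255°W

INJ4: φ = -59.05983°, λ = -177.88050°
δ = d/R = 8064.7/6371 = 1.265845 rad
φ₂ = arcsin(sin φ₁ cos δ + cos φ₁ sin δ cos θ)
   = arcsin(-0.85770·0.30025 + 0.51414·0.95386·-0.61153) = -33.87815°
λ₂ = λ₁ + atan2(sin θ sin δ cos φ₁, cos δ − sin φ₁ sin φ₂) = -63.25520°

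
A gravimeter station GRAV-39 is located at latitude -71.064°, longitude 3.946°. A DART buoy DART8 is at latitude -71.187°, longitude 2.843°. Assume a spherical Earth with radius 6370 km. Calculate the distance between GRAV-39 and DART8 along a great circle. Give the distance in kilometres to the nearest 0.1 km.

42.0 km

Δφ = -0.1230°,  Δλ = -1.1030°
a = sin²(Δφ/2) + cos φ₁ cos φ₂ sin²(Δλ/2) = 0.000011
c = 2·arcsin(√a) = 0.006587 rad = 0.3774°
d = R·c = 6370 × 0.006587 = 42.0 km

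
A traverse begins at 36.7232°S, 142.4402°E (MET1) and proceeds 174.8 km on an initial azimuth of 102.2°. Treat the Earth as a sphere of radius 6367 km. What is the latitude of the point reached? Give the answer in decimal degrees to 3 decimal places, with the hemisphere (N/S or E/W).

37.040°S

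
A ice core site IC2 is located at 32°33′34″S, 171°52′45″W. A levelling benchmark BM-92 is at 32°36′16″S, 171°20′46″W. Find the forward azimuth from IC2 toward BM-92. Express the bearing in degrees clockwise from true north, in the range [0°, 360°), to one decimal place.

95.9°

IC2: φ = -32.55944°, λ = -171.87917°
BM-92: φ = -32.60444°, λ = -171.34611°
Δλ = 0.5331°
y = sin Δλ · cos φ₂ = 0.007837
x = cos φ₁ sin φ₂ − sin φ₁ cos φ₂ cos Δλ = -0.000805
θ = atan2(y, x) = 95.8646° → 95.8646° (mod 360°)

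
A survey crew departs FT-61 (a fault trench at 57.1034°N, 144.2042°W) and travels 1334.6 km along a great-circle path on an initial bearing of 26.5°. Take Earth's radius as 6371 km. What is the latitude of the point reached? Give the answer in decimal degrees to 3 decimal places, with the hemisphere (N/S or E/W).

δ = d/R = 1334.6/6371 = 0.209480 rad
φ₂ = arcsin(sin φ₁ cos δ + cos φ₁ sin δ cos θ)
   = arcsin(0.83965·0.97814 + 0.54312·0.20795·0.89493) = 67.27561°
λ₂ = λ₁ + atan2(sin θ sin δ cos φ₁, cos δ − sin φ₁ sin φ₂) = -130.30606°

67.276°N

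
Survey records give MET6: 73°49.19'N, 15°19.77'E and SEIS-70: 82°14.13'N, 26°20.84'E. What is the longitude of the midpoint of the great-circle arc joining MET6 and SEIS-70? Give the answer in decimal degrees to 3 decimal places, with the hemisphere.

18.922°E

MET6: φ = +73.81983°, λ = +15.32950°
SEIS-70: φ = +82.23550°, λ = +26.34733°
Bx = cos φ₂ cos Δλ = 0.132611,  By = cos φ₂ sin Δλ = 0.025820
φₘ = atan2(sin φ₁ + sin φ₂, √((cos φ₁ + Bx)² + By²)) = 78.07490°
λₘ = λ₁ + atan2(By, cos φ₁ + Bx) = 18.92186°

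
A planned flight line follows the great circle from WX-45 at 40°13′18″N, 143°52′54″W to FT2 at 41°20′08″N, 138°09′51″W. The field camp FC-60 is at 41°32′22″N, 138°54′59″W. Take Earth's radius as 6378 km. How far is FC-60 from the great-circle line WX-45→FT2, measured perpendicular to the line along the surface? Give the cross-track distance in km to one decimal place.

36.0 km

WX-45: φ = +40.22167°, λ = -143.88167°
FT2: φ = +41.33556°, λ = -138.16417°
FC-60: φ = +41.53944°, λ = -138.91639°
δ₁₃ = central angle WX-45→FC-60 = 0.069429 rad  (haversine)
θ₁₃ = bearing WX-45→FC-60 = 69.044°,  θ₁₂ = bearing WX-45→FT2 = 73.716°
dₓₜ = R·arcsin(sin δ₁₃ · sin(θ₁₃ − θ₁₂)) = 6378·arcsin(0.06937·sin(-4.672°)) = -36.036 km
|dₓₜ| = 36.036 km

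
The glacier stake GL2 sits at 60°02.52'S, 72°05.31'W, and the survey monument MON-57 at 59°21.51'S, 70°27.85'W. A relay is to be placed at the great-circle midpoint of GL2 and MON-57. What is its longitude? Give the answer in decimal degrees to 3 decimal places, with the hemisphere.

71.268°W

GL2: φ = -60.04200°, λ = -72.08850°
MON-57: φ = -59.35850°, λ = -70.46417°
Bx = cos φ₂ cos Δλ = 0.509460,  By = cos φ₂ sin Δλ = 0.014447
φₘ = atan2(sin φ₁ + sin φ₂, √((cos φ₁ + Bx)² + By²)) = -59.70276°
λₘ = λ₁ + atan2(By, cos φ₁ + Bx) = -71.26804°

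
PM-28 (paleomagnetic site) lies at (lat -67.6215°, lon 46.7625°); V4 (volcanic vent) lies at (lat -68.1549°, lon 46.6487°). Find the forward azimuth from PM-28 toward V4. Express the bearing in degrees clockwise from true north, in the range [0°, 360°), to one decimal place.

Δλ = -0.1138°
y = sin Δλ · cos φ₂ = -0.000739
x = cos φ₁ sin φ₂ − sin φ₁ cos φ₂ cos Δλ = -0.009310
θ = atan2(y, x) = -175.4613° → 184.5387° (mod 360°)

184.5°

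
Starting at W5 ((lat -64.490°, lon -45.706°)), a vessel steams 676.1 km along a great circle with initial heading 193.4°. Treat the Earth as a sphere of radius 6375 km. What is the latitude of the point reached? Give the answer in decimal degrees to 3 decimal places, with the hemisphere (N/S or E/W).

70.354°S

δ = d/R = 676.1/6375 = 0.106055 rad
φ₂ = arcsin(sin φ₁ cos δ + cos φ₁ sin δ cos θ)
   = arcsin(-0.90251·0.99438 + 0.43067·0.10586·-0.97278) = -70.35389°
λ₂ = λ₁ + atan2(sin θ sin δ cos φ₁, cos δ − sin φ₁ sin φ₂) = -49.89038°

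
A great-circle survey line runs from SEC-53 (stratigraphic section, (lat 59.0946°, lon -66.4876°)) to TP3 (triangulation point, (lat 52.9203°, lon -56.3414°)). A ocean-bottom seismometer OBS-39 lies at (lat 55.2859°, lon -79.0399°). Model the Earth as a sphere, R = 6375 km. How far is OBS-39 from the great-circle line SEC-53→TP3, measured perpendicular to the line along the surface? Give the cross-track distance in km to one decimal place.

δ₁₃ = central angle SEC-53→OBS-39 = 0.135750 rad  (haversine)
θ₁₃ = bearing SEC-53→OBS-39 = 246.138°,  θ₁₂ = bearing SEC-53→TP3 = 133.121°
dₓₜ = R·arcsin(sin δ₁₃ · sin(θ₁₃ − θ₁₂)) = 6375·arcsin(0.13533·sin(113.018°)) = 796.130 km
|dₓₜ| = 796.130 km

796.1 km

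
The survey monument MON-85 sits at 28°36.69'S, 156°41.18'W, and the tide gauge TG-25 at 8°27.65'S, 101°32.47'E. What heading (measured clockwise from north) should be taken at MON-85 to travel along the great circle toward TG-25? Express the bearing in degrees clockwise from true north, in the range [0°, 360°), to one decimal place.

256.9°

MON-85: φ = -28.61150°, λ = -156.68633°
TG-25: φ = -8.46083°, λ = +101.54117°
Δλ = -101.7725°
y = sin Δλ · cos φ₂ = -0.968311
x = cos φ₁ sin φ₂ − sin φ₁ cos φ₂ cos Δλ = -0.225805
θ = atan2(y, x) = -103.1265° → 256.8735° (mod 360°)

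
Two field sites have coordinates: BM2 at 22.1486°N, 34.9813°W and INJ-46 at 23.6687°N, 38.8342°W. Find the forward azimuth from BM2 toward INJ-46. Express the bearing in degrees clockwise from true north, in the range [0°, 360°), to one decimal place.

293.9°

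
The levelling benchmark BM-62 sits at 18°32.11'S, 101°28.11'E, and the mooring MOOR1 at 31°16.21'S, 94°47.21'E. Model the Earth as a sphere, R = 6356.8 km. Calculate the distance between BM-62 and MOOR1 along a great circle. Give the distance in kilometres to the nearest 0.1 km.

BM-62: φ = -18.53517°, λ = +101.46850°
MOOR1: φ = -31.27017°, λ = +94.78683°
Δφ = -12.7350°,  Δλ = -6.6817°
a = sin²(Δφ/2) + cos φ₁ cos φ₂ sin²(Δλ/2) = 0.015052
c = 2·arcsin(√a) = 0.245994 rad = 14.0944°
d = R·c = 6356.8 × 0.245994 = 1563.7 km

1563.7 km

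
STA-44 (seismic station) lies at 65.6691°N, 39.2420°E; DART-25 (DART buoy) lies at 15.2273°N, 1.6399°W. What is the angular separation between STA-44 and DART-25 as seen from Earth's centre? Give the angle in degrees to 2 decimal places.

57.32°

Δφ = -50.4418°,  Δλ = -40.8819°
a = sin²(Δφ/2) + cos φ₁ cos φ₂ sin²(Δλ/2) = 0.230057
c = 2·arcsin(√a) = 1.000495 rad = 57.3241°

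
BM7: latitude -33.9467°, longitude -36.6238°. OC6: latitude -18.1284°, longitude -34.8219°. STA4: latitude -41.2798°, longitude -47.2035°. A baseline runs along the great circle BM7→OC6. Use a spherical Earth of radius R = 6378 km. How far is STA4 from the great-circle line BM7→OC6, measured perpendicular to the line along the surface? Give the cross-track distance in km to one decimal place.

783.0 km

δ₁₃ = central angle BM7→STA4 = 0.194092 rad  (haversine)
θ₁₃ = bearing BM7→STA4 = 225.673°,  θ₁₂ = bearing BM7→OC6 = 6.262°
dₓₜ = R·arcsin(sin δ₁₃ · sin(θ₁₃ − θ₁₂)) = 6378·arcsin(0.19288·sin(219.411°)) = -782.972 km
|dₓₜ| = 782.972 km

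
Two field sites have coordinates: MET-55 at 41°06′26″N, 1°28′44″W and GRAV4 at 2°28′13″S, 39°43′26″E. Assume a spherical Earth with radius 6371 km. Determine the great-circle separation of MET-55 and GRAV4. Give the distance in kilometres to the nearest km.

6388 km

MET-55: φ = +41.10722°, λ = -1.47889°
GRAV4: φ = -2.47028°, λ = +39.72389°
Δφ = -43.5775°,  Δλ = 41.2028°
a = sin²(Δφ/2) + cos φ₁ cos φ₂ sin²(Δλ/2) = 0.230979
c = 2·arcsin(√a) = 1.002685 rad = 57.4496°
d = R·c = 6371 × 1.002685 = 6388.1 km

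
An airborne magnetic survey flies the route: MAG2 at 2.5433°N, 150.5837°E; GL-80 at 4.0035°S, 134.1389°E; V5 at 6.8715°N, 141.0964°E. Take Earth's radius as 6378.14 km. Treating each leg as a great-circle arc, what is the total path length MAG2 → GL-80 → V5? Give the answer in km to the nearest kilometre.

3406 km

MAG2→GL-80: c = 0.308757 rad, d = 1969.30 km
GL-80→V5: c = 0.225206 rad, d = 1436.40 km
Total = 1969.30 + 1436.40 = 3405.69 km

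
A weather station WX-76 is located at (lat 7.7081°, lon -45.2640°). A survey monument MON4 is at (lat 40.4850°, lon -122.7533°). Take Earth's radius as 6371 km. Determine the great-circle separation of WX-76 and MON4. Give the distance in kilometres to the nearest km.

Δφ = 32.7769°,  Δλ = -77.4893°
a = sin²(Δφ/2) + cos φ₁ cos φ₂ sin²(Δλ/2) = 0.374825
c = 2·arcsin(√a) = 1.317754 rad = 75.5018°
d = R·c = 6371 × 1.317754 = 8395.4 km

8395 km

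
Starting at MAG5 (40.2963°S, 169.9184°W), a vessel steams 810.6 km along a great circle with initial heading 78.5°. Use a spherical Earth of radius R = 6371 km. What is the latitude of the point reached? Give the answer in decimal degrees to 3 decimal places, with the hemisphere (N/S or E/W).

δ = d/R = 810.6/6371 = 0.127233 rad
φ₂ = arcsin(sin φ₁ cos δ + cos φ₁ sin δ cos θ)
   = arcsin(-0.64674·0.99192 + 0.76271·0.12689·0.19937) = -38.47828°
λ₂ = λ₁ + atan2(sin θ sin δ cos φ₁, cos δ − sin φ₁ sin φ₂) = -160.77916°

38.478°S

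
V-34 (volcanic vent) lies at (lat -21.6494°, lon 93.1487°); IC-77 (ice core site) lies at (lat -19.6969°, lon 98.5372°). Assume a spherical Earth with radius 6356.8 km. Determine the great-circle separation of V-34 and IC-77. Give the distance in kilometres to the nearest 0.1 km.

599.8 km

Δφ = 1.9525°,  Δλ = 5.3885°
a = sin²(Δφ/2) + cos φ₁ cos φ₂ sin²(Δλ/2) = 0.002224
c = 2·arcsin(√a) = 0.094350 rad = 5.4059°
d = R·c = 6356.8 × 0.094350 = 599.8 km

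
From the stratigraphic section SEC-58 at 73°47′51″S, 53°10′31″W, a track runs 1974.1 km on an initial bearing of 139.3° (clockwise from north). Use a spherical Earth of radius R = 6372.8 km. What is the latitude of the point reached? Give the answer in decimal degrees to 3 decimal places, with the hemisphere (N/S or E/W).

78.255°S

SEC-58: φ = -73.79750°, λ = -53.17528°
δ = d/R = 1974.1/6372.8 = 0.309770 rad
φ₂ = arcsin(sin φ₁ cos δ + cos φ₁ sin δ cos θ)
   = arcsin(-0.96028·0.95240 + 0.27903·0.30484·-0.75813) = -78.25489°
λ₂ = λ₁ + atan2(sin θ sin δ cos φ₁, cos δ − sin φ₁ sin φ₂) = 24.39268°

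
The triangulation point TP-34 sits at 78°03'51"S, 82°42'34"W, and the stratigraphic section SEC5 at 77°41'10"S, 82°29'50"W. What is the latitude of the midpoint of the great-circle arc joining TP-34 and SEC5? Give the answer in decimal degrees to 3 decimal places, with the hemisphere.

77.875°S

TP-34: φ = -78.06417°, λ = -82.70944°
SEC5: φ = -77.68611°, λ = -82.49722°
Bx = cos φ₂ cos Δλ = 0.213266,  By = cos φ₂ sin Δλ = 0.000790
φₘ = atan2(sin φ₁ + sin φ₂, √((cos φ₁ + Bx)² + By²)) = -77.87516°
λₘ = λ₁ + atan2(By, cos φ₁ + Bx) = -82.60170°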